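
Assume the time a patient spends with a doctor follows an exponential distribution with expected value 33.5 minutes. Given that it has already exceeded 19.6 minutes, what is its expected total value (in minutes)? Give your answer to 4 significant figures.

The rate is λ = 1/33.5 = 0.0298507 per minute.
By memorylessness, E[X | X > 19.6] = 19.6 + 1/λ = 19.6 + 33.5 = 53.1 minutes.

53.10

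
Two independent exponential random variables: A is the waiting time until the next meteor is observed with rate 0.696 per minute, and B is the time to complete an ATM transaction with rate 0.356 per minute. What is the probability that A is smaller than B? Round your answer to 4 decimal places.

λ_1 = 0.696, λ_2 = 0.356.
For independent exponentials, P(A < B) = λ_1/(λ_1+λ_2) = 0.696/1.052 ≈ 0.6616.

0.6616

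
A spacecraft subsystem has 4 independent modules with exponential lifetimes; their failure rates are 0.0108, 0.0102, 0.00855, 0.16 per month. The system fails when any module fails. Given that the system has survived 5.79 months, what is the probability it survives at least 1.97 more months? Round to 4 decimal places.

Time to first failure ~ Exp(Σλ) with Σλ = 0.18955.
By memorylessness, P(T > 5.79+1.97 | T > 5.79) = P(T > 1.97) = e^(−0.18955·1.97) ≈ 0.6884.

0.6884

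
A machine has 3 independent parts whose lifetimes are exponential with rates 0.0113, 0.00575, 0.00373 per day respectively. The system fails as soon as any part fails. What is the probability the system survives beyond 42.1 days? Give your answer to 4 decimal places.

0.4169

The time to first failure is exponential with rate Σλ = 0.0113 + 0.00575 + 0.00373 = 0.02078.
P(min > 42.1) = e^(−0.02078·42.1) = e^(−0.87484) ≈ 0.4169.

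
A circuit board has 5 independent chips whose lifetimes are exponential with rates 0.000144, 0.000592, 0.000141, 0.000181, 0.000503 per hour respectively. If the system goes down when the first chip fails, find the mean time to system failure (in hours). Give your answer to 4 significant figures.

The time to first failure is exponential with rate Σλ = 0.000144 + 0.000592 + 0.000141 + 0.000181 + 0.000503 = 0.001561.
E[min] = 1/Σλ = 1/0.001561 = 640.615 hours.

640.6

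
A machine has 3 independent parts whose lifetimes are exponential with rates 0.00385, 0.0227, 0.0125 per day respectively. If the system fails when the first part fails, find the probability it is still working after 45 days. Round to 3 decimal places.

0.173

The time to first failure is exponential with rate Σλ = 0.00385 + 0.0227 + 0.0125 = 0.03905.
P(min > 45) = e^(−0.03905·45) = e^(−1.7572) ≈ 0.173.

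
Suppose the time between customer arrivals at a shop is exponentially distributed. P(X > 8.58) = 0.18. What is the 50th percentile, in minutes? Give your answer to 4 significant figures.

e^(−λ·8.58) = 0.18 ⇒ λ = −ln(0.18)/8.58 = 0.19986.
50th percentile: 1 − e^(−λt) = 0.5, t = −ln(0.5)/λ = 3.46816 minutes.

3.468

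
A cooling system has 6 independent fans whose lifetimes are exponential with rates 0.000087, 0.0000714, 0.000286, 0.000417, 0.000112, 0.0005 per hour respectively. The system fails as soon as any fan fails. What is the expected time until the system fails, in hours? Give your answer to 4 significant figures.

The time to first failure is exponential with rate Σλ = 0.000087 + 0.0000714 + 0.000286 + 0.000417 + 0.000112 + 0.0005 = 0.0014734.
E[min] = 1/Σλ = 1/0.0014734 = 678.702 hours.

678.7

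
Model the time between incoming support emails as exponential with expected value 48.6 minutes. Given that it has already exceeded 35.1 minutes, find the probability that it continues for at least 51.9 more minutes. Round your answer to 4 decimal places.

The rate is λ = 1/48.6 = 0.0205761 per minute.
The exponential is memoryless, so the remaining time is again Exp(λ): the condition X > 35.1 is irrelevant.
P(X > 51.9) = e^(−1.0679) ≈ 0.3437.

0.3437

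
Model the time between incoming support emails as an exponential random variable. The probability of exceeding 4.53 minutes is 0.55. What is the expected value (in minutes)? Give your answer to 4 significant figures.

7.577

e^(−λ·4.53) = 0.55 ⇒ λ = −ln(0.55)/4.53 = 0.131973.
Mean = 1/λ = 7.57732 minutes.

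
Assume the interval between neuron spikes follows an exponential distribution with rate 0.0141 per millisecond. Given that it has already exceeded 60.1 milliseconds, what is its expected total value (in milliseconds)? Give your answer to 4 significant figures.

By memorylessness, E[X | X > 60.1] = 60.1 + 1/λ = 60.1 + 70.922 = 131.022 milliseconds.

131.0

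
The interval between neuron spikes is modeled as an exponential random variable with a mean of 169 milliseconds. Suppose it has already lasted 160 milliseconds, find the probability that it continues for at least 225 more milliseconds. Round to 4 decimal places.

0.2641

The rate is λ = 1/169 = 0.00591716 per millisecond.
By the memoryless property, P(X > 160+225 | X > 160) = P(X > 225).
P(X > 225) = e^(−1.3314) ≈ 0.2641.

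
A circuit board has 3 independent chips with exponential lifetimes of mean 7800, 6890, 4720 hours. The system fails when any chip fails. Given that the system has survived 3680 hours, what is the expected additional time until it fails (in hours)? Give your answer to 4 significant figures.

2061

First-failure rate Σλ = 1/7800 + 1/6890 + 1/4720 = 0.000485207.
By memorylessness the expected residual is 1/Σλ = 2060.97 hours, regardless of the 3680 already elapsed.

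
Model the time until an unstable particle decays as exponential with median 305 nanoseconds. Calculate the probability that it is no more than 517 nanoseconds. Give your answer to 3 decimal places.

For an exponential, median = ln(2)/λ, so λ = ln 2 / 305 = 0.00227261 per nanosecond.
P(X ≤ 517) = 1 − e^(−λ·517) = 1 − e^(−1.1749) ≈ 0.691.

0.691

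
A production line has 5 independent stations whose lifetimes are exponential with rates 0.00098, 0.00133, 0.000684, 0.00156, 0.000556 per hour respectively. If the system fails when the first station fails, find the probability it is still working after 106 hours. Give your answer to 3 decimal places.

The time to first failure is exponential with rate Σλ = 0.00098 + 0.00133 + 0.000684 + 0.00156 + 0.000556 = 0.00511.
P(min > 106) = e^(−0.00511·106) = e^(−0.54166) ≈ 0.582.

0.582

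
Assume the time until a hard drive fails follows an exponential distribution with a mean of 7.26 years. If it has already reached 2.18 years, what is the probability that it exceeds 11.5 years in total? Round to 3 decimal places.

0.277

The rate is λ = 1/7.26 = 0.137741 per year.
P(X > s+t | X > s) = e^(−λ(s+t))/e^(−λs) = e^(−λt), independent of s = 2.18.
P(X > 9.32) = e^(−1.2837) ≈ 0.277.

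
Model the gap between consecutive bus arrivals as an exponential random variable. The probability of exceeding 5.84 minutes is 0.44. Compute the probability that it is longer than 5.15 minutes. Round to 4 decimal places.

0.4848

e^(−λ·5.84) = 0.44 ⇒ λ = −ln(0.44)/5.84 = 0.140579.
P(X > 5.15) = e^(−0.140579·5.15) = e^(−0.72398) ≈ 0.4848.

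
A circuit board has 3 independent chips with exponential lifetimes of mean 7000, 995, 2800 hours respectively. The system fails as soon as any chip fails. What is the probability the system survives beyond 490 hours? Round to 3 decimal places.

The first failure time is exponential with rate Σλ_i = 1/7000 + 1/995 + 1/2800 = 0.00150503 per hour.
P(min > 490) = e^(−0.00150503·490) = e^(−0.73746) ≈ 0.478.

0.478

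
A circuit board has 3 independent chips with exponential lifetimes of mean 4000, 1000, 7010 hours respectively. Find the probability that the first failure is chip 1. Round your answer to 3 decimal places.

0.180

Rates: λ_i = 1/mean_i → 0.00025, 0.001, 0.000142653; Σλ = 0.00139265.
P(chip 1 first) = λ_1/Σλ = 0.00025/0.00139265 ≈ 0.180.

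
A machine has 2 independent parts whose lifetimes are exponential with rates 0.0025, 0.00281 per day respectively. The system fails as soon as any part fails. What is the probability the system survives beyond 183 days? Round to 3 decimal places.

0.378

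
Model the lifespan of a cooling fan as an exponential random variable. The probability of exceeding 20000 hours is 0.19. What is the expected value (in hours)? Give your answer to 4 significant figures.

e^(−λ·20000) = 0.19 ⇒ λ = −ln(0.19)/20000 = 0.0000830366.
Mean = 1/λ = 12042.9 hours.

12040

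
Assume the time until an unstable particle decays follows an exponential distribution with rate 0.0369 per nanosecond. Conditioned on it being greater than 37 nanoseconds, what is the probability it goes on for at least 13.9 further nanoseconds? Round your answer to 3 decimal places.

0.599

P(X > s+t | X > s) = e^(−λ(s+t))/e^(−λs) = e^(−λt), independent of s = 37.
P(X > 13.9) = e^(−0.51291) ≈ 0.599.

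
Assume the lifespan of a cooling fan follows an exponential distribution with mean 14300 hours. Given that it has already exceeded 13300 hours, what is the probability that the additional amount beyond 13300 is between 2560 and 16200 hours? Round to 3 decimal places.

0.514

The rate is λ = 1/14300 = 0.0000699301 per hour.
Memoryless: the residual past 13300 is again Exp(λ).
P(2560 < residual < 16200) = e^(−λ·2560) − e^(−λ·16200) = 0.83609 − 0.32211 ≈ 0.514.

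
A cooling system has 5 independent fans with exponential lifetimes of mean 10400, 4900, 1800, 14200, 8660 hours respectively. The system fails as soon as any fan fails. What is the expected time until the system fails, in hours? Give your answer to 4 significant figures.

The first failure time is exponential with rate Σλ_i = 1/10400 + 1/4900 + 1/1800 + 1/14200 + 1/8660 = 0.00104169 per hour.
E[min] = 1/Σλ = 1/0.00104169 = 959.981 hours.

960.0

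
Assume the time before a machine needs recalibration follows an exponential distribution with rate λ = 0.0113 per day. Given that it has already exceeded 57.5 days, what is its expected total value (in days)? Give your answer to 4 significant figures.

146.0

By memorylessness, E[X | X > 57.5] = 57.5 + 1/λ = 57.5 + 88.4956 = 145.996 days.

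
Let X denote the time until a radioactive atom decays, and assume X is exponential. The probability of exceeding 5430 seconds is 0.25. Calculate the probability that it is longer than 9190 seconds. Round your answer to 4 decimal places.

0.0957

e^(−λ·5430) = 0.25 ⇒ λ = −ln(0.25)/5430 = 0.000255303.
P(X > 9190) = e^(−0.000255303·9190) = e^(−2.3462) ≈ 0.0957.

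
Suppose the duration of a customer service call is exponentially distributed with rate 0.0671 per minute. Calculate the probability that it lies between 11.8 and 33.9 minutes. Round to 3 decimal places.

P(11.8 < X < 33.9) = e^(−λ·11.8) − e^(−λ·33.9) = 0.45304 − 0.10283 ≈ 0.350.

0.350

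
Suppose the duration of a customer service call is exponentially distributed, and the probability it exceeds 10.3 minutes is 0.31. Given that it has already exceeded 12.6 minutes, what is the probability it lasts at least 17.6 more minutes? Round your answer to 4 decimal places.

0.1352

From e^(−λ·10.3) = 0.31, λ = −ln(0.31)/10.3 = 0.113707.
Memoryless: P(X > 12.6+17.6 | X > 12.6) = P(X > 17.6) = e^(−0.113707·17.6) ≈ 0.1352.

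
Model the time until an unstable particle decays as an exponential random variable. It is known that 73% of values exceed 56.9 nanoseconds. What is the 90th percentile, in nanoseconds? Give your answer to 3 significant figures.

416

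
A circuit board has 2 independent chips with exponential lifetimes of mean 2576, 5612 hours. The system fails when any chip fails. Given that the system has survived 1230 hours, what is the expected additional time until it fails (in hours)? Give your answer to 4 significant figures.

1766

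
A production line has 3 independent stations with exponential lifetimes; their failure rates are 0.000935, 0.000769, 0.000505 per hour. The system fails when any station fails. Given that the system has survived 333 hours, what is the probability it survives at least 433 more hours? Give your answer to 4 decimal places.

Time to first failure ~ Exp(Σλ) with Σλ = 0.002209.
By memorylessness, P(T > 333+433 | T > 333) = P(T > 433) = e^(−0.002209·433) ≈ 0.3842.

0.3842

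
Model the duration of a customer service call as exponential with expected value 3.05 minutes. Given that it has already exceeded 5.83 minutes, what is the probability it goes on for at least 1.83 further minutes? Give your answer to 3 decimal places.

0.549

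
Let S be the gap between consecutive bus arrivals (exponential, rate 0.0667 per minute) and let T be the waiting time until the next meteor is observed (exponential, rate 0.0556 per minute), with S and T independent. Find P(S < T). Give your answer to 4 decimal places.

0.5454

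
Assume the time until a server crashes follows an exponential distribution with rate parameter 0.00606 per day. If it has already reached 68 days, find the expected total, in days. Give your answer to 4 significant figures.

By memorylessness, E[X | X > 68] = 68 + 1/λ = 68 + 165.017 = 233.017 days.

233.0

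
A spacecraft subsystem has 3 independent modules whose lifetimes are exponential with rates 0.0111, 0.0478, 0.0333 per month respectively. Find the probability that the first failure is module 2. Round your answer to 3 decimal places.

0.518

The time to first failure is exponential with rate Σλ = 0.0111 + 0.0478 + 0.0333 = 0.0922.
P(module 2 first) = λ_2/Σλ = 0.0478/0.0922 ≈ 0.518.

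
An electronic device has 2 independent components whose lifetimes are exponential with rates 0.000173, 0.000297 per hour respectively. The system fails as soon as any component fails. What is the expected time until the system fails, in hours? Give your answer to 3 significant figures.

The time to first failure is exponential with rate Σλ = 0.000173 + 0.000297 = 0.00047.
E[min] = 1/Σλ = 1/0.00047 = 2127.66 hours.

2130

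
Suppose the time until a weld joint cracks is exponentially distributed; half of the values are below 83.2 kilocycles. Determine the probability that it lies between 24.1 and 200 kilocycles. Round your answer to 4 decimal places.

0.6291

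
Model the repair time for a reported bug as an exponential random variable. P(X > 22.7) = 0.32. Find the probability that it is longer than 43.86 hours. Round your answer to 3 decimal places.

e^(−λ·22.7) = 0.32 ⇒ λ = −ln(0.32)/22.7 = 0.0501953.
P(X > 43.86) = e^(−0.0501953·43.86) = e^(−2.2016) ≈ 0.111.

0.111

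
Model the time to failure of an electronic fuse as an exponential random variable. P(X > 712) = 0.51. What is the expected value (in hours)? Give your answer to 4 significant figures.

1057

e^(−λ·712) = 0.51 ⇒ λ = −ln(0.51)/712 = 0.000945709.
Mean = 1/λ = 1057.41 hours.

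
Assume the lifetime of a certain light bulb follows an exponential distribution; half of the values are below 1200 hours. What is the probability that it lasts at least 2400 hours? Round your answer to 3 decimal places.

0.250

For an exponential, median = ln(2)/λ, so λ = ln 2 / 1200 = 0.000577623 per hour.
P(X > 2400) = e^(−λ·2400) = e^(−1.3863) ≈ 0.250.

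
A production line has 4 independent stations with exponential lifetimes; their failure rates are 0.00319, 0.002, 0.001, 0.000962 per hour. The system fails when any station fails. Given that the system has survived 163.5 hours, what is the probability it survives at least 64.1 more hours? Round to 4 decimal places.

0.6323

Time to first failure ~ Exp(Σλ) with Σλ = 0.007152.
By memorylessness, P(T > 163.5+64.1 | T > 163.5) = P(T > 64.1) = e^(−0.007152·64.1) ≈ 0.6323.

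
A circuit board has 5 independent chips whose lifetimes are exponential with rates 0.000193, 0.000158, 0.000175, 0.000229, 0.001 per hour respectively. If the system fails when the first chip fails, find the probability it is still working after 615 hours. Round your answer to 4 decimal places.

0.3398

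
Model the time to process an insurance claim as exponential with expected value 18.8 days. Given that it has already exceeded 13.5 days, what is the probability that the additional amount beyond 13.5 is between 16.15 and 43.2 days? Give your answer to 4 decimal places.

The rate is λ = 1/18.8 = 0.0531915 per day.
Memoryless: the residual past 13.5 is again Exp(λ).
P(16.15 < residual < 43.2) = e^(−λ·16.15) − e^(−λ·43.2) = 0.42357 − 0.10047 ≈ 0.3231.

0.3231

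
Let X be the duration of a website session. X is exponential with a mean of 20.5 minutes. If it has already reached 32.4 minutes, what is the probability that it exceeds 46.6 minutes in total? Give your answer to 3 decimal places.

0.500

The rate is λ = 1/20.5 = 0.0487805 per minute.
P(X > s+t | X > s) = e^(−λ(s+t))/e^(−λs) = e^(−λt), independent of s = 32.4.
P(X > 14.2) = e^(−0.69268) ≈ 0.500.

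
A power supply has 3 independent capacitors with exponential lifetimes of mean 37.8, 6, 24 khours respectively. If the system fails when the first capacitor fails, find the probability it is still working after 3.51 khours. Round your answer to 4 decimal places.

0.4386

The first failure time is exponential with rate Σλ_i = 1/37.8 + 1/6 + 1/24 = 0.234788 per khour.
P(min > 3.51) = e^(−0.234788·3.51) = e^(−0.82411) ≈ 0.4386.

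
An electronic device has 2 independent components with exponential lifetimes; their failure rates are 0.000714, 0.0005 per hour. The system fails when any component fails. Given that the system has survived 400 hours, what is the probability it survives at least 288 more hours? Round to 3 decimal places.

0.705

Time to first failure ~ Exp(Σλ) with Σλ = 0.001214.
By memorylessness, P(T > 400+288 | T > 400) = P(T > 288) = e^(−0.001214·288) ≈ 0.705.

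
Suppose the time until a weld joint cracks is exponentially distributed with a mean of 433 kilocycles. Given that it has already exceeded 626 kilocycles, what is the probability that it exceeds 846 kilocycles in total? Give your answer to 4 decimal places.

0.6016

The rate is λ = 1/433 = 0.00230947 per kilocycle.
By the memoryless property, P(X > 626+220 | X > 626) = P(X > 220).
P(X > 220) = e^(−0.50808) ≈ 0.6016.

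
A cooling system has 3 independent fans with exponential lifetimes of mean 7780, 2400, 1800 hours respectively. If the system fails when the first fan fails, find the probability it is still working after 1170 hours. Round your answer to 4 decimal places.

0.2759

The first failure time is exponential with rate Σλ_i = 1/7780 + 1/2400 + 1/1800 = 0.00110076 per hour.
P(min > 1170) = e^(−0.00110076·1170) = e^(−1.2879) ≈ 0.2759.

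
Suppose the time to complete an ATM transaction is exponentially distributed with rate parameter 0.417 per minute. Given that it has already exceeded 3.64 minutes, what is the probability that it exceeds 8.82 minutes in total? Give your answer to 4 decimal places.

0.1153

The exponential is memoryless, so the remaining time is again Exp(λ): the condition X > 3.64 is irrelevant.
P(X > 5.18) = e^(−2.1601) ≈ 0.1153.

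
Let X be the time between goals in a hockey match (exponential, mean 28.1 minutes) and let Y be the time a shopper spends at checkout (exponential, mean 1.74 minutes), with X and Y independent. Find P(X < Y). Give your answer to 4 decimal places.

0.0583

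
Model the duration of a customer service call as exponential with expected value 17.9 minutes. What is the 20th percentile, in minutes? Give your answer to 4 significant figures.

The rate is λ = 1/17.9 = 0.0558659 per minute.
Set 1 − e^(−λt) = 0.2, so t = −ln(0.8)/λ = 0.22314/0.0558659 ≈ 3.99427 minutes.

3.994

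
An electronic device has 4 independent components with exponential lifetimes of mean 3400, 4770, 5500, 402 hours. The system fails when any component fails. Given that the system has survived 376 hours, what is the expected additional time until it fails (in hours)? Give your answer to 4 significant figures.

315.1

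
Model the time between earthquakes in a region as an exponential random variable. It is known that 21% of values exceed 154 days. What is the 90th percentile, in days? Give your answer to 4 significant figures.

e^(−λ·154) = 0.21 ⇒ λ = −ln(0.21)/154 = 0.0101341.
90th percentile: 1 − e^(−λt) = 0.9, t = −ln(0.1)/λ = 227.212 days.

227.2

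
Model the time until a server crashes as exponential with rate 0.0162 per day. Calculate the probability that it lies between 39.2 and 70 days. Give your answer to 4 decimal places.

0.2082

P(39.2 < X < 70) = e^(−λ·39.2) − e^(−λ·70) = 0.52991 − 0.32174 ≈ 0.2082.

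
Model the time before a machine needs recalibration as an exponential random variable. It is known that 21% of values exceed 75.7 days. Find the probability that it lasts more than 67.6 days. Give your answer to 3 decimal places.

e^(−λ·75.7) = 0.21 ⇒ λ = −ln(0.21)/75.7 = 0.0206162.
P(X > 67.6) = e^(−0.0206162·67.6) = e^(−1.3937) ≈ 0.248.

0.248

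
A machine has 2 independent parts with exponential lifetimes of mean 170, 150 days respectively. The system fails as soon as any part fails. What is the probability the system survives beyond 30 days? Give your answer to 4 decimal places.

0.6863

The first failure time is exponential with rate Σλ_i = 1/170 + 1/150 = 0.012549 per day.
P(min > 30) = e^(−0.012549·30) = e^(−0.37647) ≈ 0.6863.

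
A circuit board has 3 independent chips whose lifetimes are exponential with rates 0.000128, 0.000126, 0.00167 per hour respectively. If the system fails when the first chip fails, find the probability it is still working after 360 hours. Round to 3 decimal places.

0.500

The time to first failure is exponential with rate Σλ = 0.000128 + 0.000126 + 0.00167 = 0.001924.
P(min > 360) = e^(−0.001924·360) = e^(−0.69264) ≈ 0.500.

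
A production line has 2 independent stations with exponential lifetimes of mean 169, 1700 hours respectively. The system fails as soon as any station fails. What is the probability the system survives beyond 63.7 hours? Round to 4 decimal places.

0.6607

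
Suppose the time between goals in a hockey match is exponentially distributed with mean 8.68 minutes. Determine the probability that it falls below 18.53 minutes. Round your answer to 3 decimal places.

The rate is λ = 1/8.68 = 0.115207 per minute.
P(X ≤ 18.53) = 1 − e^(−λ·18.53) = 1 − e^(−2.1348) ≈ 0.882.

0.882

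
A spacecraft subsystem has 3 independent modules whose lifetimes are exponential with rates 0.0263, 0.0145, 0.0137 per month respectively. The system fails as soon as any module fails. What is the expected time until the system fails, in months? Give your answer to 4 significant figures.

18.35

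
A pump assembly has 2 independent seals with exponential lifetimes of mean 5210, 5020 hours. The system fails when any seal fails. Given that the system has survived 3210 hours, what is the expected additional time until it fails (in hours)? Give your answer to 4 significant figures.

2557

First-failure rate Σλ = 1/5210 + 1/5020 = 0.000391142.
By memorylessness the expected residual is 1/Σλ = 2556.62 hours, regardless of the 3210 already elapsed.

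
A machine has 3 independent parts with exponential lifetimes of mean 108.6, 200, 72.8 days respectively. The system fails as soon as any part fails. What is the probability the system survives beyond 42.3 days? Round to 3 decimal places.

0.307

The first failure time is exponential with rate Σλ_i = 1/108.6 + 1/200 + 1/72.8 = 0.0279444 per day.
P(min > 42.3) = e^(−0.0279444·42.3) = e^(−1.182) ≈ 0.307.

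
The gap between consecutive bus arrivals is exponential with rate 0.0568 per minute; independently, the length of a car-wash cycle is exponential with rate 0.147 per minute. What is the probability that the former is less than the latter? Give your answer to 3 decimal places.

λ_1 = 0.0568, λ_2 = 0.147.
For independent exponentials, P(the former < the latter) = λ_1/(λ_1+λ_2) = 0.0568/0.2038 ≈ 0.279.

0.279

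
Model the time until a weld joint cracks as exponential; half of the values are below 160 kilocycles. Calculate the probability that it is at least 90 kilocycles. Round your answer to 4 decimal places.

0.6771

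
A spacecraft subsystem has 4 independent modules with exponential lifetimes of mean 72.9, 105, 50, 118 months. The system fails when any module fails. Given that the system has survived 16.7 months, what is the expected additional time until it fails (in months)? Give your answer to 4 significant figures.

19.34

First-failure rate Σλ = 1/72.9 + 1/105 + 1/50 + 1/118 = 0.0517158.
By memorylessness the expected residual is 1/Σλ = 19.3364 months, regardless of the 16.7 already elapsed.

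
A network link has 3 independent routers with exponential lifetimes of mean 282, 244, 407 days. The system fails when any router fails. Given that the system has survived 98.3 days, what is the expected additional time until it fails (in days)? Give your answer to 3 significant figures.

First-failure rate Σλ = 1/282 + 1/244 + 1/407 = 0.0101015.
By memorylessness the expected residual is 1/Σλ = 98.9956 days, regardless of the 98.3 already elapsed.

99.0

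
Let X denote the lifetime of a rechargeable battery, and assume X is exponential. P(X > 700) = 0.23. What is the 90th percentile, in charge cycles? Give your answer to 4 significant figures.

1097

e^(−λ·700) = 0.23 ⇒ λ = −ln(0.23)/700 = 0.00209954.
90th percentile: 1 − e^(−λt) = 0.9, t = −ln(0.1)/λ = 1096.71 charge cycles.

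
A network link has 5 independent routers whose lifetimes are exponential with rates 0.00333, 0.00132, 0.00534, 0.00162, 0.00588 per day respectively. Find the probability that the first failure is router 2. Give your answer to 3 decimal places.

0.075

The time to first failure is exponential with rate Σλ = 0.00333 + 0.00132 + 0.00534 + 0.00162 + 0.00588 = 0.01749.
P(router 2 first) = λ_2/Σλ = 0.00132/0.01749 ≈ 0.075.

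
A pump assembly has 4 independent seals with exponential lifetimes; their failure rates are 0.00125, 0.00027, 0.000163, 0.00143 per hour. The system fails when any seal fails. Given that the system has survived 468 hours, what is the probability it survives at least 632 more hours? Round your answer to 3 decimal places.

Time to first failure ~ Exp(Σλ) with Σλ = 0.003113.
By memorylessness, P(T > 468+632 | T > 468) = P(T > 632) = e^(−0.003113·632) ≈ 0.140.

0.140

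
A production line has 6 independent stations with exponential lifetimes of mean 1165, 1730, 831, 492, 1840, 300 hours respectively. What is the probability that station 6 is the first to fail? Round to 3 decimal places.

Rates: λ_i = 1/mean_i → 0.000858369, 0.000578035, 0.00120337, 0.00203252, 0.000543478, 0.00333333; Σλ = 0.00854911.
P(station 6 first) = λ_6/Σλ = 0.00333333/0.00854911 ≈ 0.390.

0.390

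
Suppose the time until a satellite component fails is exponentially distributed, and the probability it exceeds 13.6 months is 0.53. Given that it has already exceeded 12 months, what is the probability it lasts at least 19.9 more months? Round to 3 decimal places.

0.395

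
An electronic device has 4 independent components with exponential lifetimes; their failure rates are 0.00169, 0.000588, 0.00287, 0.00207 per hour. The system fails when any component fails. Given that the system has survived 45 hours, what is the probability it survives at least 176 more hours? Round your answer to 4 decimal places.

0.2807

Time to first failure ~ Exp(Σλ) with Σλ = 0.007218.
By memorylessness, P(T > 45+176 | T > 45) = P(T > 176) = e^(−0.007218·176) ≈ 0.2807.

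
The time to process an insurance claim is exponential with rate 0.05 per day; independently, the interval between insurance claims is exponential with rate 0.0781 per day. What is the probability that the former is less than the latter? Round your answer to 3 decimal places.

λ_1 = 0.05, λ_2 = 0.0781.
For independent exponentials, P(the former < the latter) = λ_1/(λ_1+λ_2) = 0.05/0.1281 ≈ 0.390.

0.390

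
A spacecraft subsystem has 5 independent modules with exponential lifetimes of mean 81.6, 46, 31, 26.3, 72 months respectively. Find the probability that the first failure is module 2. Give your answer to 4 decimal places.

0.1840

Rates: λ_i = 1/mean_i → 0.0122549, 0.0217391, 0.0322581, 0.0380228, 0.0138889; Σλ = 0.118164.
P(module 2 first) = λ_2/Σλ = 0.0217391/0.118164 ≈ 0.1840.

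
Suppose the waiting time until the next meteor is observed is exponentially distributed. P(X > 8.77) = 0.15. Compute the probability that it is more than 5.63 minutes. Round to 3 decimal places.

0.296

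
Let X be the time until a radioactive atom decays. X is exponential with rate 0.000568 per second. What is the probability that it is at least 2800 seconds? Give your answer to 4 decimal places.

P(X > 2800) = e^(−λ·2800) = e^(−1.5904) ≈ 0.2038.

0.2038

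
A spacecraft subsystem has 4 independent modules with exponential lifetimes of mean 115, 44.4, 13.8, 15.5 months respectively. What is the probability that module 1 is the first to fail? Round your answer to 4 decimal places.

Rates: λ_i = 1/mean_i → 0.00869565, 0.0225225, 0.0724638, 0.0645161; Σλ = 0.168198.
P(module 1 first) = λ_1/Σλ = 0.00869565/0.168198 ≈ 0.0517.

0.0517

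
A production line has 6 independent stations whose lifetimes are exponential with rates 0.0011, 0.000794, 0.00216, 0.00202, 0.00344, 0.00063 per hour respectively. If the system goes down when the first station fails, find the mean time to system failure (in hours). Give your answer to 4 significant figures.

98.58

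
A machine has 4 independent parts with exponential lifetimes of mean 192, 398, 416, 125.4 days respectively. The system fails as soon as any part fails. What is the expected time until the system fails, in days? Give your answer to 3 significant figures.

55.3

The first failure time is exponential with rate Σλ_i = 1/192 + 1/398 + 1/416 + 1/125.4 = 0.0180992 per day.
E[min] = 1/Σλ = 1/0.0180992 = 55.251 days.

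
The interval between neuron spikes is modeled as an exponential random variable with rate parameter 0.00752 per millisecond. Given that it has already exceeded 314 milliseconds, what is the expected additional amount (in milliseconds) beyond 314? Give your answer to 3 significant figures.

By memorylessness, the remaining amount past any threshold is again Exp(λ) with mean 1/λ = 132.979 milliseconds.

133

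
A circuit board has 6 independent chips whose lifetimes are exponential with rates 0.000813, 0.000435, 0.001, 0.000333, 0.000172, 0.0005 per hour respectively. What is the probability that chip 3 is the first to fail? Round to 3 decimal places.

0.307

The time to first failure is exponential with rate Σλ = 0.000813 + 0.000435 + 0.001 + 0.000333 + 0.000172 + 0.0005 = 0.003253.
P(chip 3 first) = λ_3/Σλ = 0.001/0.003253 ≈ 0.307.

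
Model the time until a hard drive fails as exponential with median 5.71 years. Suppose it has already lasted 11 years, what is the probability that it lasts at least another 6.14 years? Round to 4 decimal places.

For an exponential, median = ln(2)/λ, so λ = ln 2 / 5.71 = 0.121392 per year.
P(X > s+t | X > s) = e^(−λ(s+t))/e^(−λs) = e^(−λt), independent of s = 11.
P(X > 6.14) = e^(−0.74535) ≈ 0.4746.

0.4746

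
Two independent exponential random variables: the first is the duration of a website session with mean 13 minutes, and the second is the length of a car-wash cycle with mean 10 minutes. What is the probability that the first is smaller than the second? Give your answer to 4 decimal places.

0.4348

λ_1 = 1/13 = 0.0769231, λ_2 = 1/10 = 0.1.
For independent exponentials, P(the first < the second) = λ_1/(λ_1+λ_2) = 0.0769231/0.176923 ≈ 0.4348.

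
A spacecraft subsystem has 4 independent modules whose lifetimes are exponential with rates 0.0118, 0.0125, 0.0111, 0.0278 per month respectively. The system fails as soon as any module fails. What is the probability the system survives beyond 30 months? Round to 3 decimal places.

0.150

The time to first failure is exponential with rate Σλ = 0.0118 + 0.0125 + 0.0111 + 0.0278 = 0.0632.
P(min > 30) = e^(−0.0632·30) = e^(−1.896) ≈ 0.150.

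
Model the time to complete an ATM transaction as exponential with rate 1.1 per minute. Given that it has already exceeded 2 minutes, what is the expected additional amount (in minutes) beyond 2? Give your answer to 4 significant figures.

By memorylessness, the remaining amount past any threshold is again Exp(λ) with mean 1/λ = 0.909091 minutes.

0.9091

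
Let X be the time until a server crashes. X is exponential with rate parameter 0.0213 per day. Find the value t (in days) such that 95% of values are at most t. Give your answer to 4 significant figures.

140.6

Set 1 − e^(−λt) = 0.95, so t = −ln(0.05)/λ = 2.9957/0.0213 ≈ 140.645 days.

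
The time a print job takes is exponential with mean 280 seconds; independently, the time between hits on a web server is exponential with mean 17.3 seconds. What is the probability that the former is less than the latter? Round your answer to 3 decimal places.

0.058

λ_1 = 1/280 = 0.00357143, λ_2 = 1/17.3 = 0.0578035.
For independent exponentials, P(the former < the latter) = λ_1/(λ_1+λ_2) = 0.00357143/0.0613749 ≈ 0.058.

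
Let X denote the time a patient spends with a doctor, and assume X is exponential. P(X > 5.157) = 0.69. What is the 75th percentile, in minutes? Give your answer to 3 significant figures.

19.3

e^(−λ·5.157) = 0.69 ⇒ λ = −ln(0.69)/5.157 = 0.0719534.
75th percentile: 1 − e^(−λt) = 0.75, t = −ln(0.25)/λ = 19.2666 minutes.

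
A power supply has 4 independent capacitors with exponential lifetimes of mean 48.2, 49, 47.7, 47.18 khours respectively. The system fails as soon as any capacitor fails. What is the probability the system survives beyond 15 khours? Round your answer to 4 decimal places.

0.2866

The first failure time is exponential with rate Σλ_i = 1/48.2 + 1/49 + 1/47.7 + 1/47.18 = 0.0833148 per khour.
P(min > 15) = e^(−0.0833148·15) = e^(−1.2497) ≈ 0.2866.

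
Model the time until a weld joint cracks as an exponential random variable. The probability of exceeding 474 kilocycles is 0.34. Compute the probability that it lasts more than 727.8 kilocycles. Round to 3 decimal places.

0.191

e^(−λ·474) = 0.34 ⇒ λ = −ln(0.34)/474 = 0.00227597.
P(X > 727.8) = e^(−0.00227597·727.8) = e^(−1.6565) ≈ 0.191.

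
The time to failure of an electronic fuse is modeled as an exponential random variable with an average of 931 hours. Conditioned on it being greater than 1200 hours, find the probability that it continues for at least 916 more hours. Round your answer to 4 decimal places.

0.3739

The rate is λ = 1/931 = 0.00107411 per hour.
P(X > s+t | X > s) = e^(−λ(s+t))/e^(−λs) = e^(−λt), independent of s = 1200.
P(X > 916) = e^(−0.98389) ≈ 0.3739.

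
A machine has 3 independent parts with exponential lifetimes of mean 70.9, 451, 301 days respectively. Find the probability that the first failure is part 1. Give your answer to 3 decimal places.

0.718

Rates: λ_i = 1/mean_i → 0.0141044, 0.00221729, 0.00332226; Σλ = 0.0196439.
P(part 1 first) = λ_1/Σλ = 0.0141044/0.0196439 ≈ 0.718.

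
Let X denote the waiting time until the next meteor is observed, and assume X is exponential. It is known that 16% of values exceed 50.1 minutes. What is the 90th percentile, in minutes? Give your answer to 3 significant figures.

62.9

e^(−λ·50.1) = 0.16 ⇒ λ = −ln(0.16)/50.1 = 0.0365785.
90th percentile: 1 − e^(−λt) = 0.9, t = −ln(0.1)/λ = 62.9492 minutes.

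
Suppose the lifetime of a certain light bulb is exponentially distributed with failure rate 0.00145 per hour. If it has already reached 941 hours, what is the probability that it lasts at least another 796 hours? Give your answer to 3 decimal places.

0.315

The exponential is memoryless, so the remaining time is again Exp(λ): the condition X > 941 is irrelevant.
P(X > 796) = e^(−1.1542) ≈ 0.315.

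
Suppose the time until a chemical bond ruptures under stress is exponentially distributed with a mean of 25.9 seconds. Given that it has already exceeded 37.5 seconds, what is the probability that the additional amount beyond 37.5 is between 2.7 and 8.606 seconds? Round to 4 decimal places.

0.1837

The rate is λ = 1/25.9 = 0.03861 per second.
Memoryless: the residual past 37.5 is again Exp(λ).
P(2.7 < residual < 8.606) = e^(−λ·2.7) − e^(−λ·8.606) = 0.90100 − 0.71729 ≈ 0.1837.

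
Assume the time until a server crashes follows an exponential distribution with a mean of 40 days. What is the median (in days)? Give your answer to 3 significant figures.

The rate is λ = 1/40 = 0.025 per day.
Set 1 − e^(−λt) = 0.5, so t = −ln(0.5)/λ = 0.69315/0.025 ≈ 27.7259 days.

27.7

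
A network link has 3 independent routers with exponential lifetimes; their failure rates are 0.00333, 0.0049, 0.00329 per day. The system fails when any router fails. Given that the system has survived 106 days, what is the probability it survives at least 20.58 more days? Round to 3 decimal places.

0.789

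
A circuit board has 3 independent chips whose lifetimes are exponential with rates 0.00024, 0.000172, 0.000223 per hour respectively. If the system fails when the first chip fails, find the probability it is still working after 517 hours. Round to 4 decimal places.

0.7202

The time to first failure is exponential with rate Σλ = 0.00024 + 0.000172 + 0.000223 = 0.000635.
P(min > 517) = e^(−0.000635·517) = e^(−0.3283) ≈ 0.7202.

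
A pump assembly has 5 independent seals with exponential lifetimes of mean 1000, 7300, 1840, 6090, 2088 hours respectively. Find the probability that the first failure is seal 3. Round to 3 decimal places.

0.234

Rates: λ_i = 1/mean_i → 0.001, 0.000136986, 0.000543478, 0.000164204, 0.000478927; Σλ = 0.0023236.
P(seal 3 first) = λ_3/Σλ = 0.000543478/0.0023236 ≈ 0.234.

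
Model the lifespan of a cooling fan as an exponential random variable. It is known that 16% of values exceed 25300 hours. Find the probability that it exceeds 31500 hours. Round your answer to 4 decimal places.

e^(−λ·25300) = 0.16 ⇒ λ = −ln(0.16)/25300 = 0.000072434.
P(X > 31500) = e^(−0.000072434·31500) = e^(−2.2817) ≈ 0.1021.

0.1021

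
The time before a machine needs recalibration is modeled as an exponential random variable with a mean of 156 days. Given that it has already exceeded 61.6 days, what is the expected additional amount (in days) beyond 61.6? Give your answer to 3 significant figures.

The rate is λ = 1/156 = 0.00641026 per day.
By memorylessness, the remaining amount past any threshold is again Exp(λ) with mean 1/λ = 156 days.

156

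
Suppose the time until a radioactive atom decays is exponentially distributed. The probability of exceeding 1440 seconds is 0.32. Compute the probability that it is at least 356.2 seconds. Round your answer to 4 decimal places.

e^(−λ·1440) = 0.32 ⇒ λ = −ln(0.32)/1440 = 0.000791274.
P(X > 356.2) = e^(−0.000791274·356.2) = e^(−0.28185) ≈ 0.7544.

0.7544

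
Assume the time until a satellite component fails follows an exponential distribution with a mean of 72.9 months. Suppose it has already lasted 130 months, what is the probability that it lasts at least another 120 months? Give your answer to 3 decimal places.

0.193

The rate is λ = 1/72.9 = 0.0137174 per month.
P(X > s+t | X > s) = e^(−λ(s+t))/e^(−λs) = e^(−λt), independent of s = 130.
P(X > 120) = e^(−1.6461) ≈ 0.193.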